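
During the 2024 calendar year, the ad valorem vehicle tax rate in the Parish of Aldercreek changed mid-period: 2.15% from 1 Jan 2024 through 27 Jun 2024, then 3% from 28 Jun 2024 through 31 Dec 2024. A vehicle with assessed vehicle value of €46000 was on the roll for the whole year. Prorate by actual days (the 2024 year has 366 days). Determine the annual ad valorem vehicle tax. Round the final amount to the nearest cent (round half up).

1 Jan – 27 Jun 2024: 179 days at 2.15% → €46000 × 2.15% × 179/366 = €483.6913
28 Jun – 31 Dec 2024: 187 days at 3% → €46000 × 3% × 187/366 = €705.0820
Total = €1188.7732

€1188.77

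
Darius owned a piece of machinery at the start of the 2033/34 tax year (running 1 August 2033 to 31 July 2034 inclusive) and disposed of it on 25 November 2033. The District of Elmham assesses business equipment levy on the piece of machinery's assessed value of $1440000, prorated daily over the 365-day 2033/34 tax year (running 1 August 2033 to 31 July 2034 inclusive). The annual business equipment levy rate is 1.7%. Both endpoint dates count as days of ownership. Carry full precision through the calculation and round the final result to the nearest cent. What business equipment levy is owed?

$7847.01

Days held (1 August – 25 November 2033): 117 out of 365
Tax = $1440000 × 1.7% × 117/365 = $7847.0137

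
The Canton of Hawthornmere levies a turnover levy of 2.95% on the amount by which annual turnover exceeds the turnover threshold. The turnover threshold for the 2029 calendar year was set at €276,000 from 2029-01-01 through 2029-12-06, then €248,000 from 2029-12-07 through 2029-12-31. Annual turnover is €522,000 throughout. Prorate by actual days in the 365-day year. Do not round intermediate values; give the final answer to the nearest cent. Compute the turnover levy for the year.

€7,313.58

2029-01-01 to 2029-12-06: 340 days, exemption €276,000 → (€522,000 − €276,000) × 2.95% × 340/365 = €6,759.9452
2029-12-07 to 2029-12-31: 25 days, exemption €248,000 → (€522,000 − €248,000) × 2.95% × 25/365 = €553.6301
Total = €7,313.5753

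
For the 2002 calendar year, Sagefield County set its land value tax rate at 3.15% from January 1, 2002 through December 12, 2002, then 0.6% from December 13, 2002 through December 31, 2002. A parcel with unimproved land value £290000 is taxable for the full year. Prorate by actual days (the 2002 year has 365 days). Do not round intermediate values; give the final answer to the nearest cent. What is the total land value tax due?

£8750.05

January 1 – December 12, 2002: 346 days at 3.15% → £290000 × 3.15% × 346/365 = £8659.4795
December 13 – December 31, 2002: 19 days at 0.6% → £290000 × 0.6% × 19/365 = £90.5753
Total = £8750.0548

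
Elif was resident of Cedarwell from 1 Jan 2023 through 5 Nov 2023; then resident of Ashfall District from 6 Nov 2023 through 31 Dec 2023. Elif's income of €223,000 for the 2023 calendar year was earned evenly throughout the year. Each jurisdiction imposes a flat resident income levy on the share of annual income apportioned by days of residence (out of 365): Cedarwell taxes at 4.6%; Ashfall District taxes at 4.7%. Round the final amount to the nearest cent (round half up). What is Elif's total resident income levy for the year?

Cedarwell, 1 Jan – 5 Nov 2023: 309 days → €223,000 × 4.6% × 309/365 = €8,684.1699
Ashfall District, 6 Nov – 31 Dec 2023: 56 days → €223,000 × 4.7% × 56/365 = €1,608.0438
Total = €10,292.2137

€10,292.21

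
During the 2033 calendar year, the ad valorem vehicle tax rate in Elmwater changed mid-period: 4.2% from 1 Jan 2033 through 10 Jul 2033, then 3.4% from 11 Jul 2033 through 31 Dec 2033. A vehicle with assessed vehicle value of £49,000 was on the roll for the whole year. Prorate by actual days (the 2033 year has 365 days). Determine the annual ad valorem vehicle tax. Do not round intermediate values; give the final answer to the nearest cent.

1 Jan – 10 Jul 2033: 191 days at 4.2% → £49,000 × 4.2% × 191/365 = £1,076.9260
11 Jul – 31 Dec 2033: 174 days at 3.4% → £49,000 × 3.4% × 174/365 = £794.2027
Total = £1,871.1288

£1,871.13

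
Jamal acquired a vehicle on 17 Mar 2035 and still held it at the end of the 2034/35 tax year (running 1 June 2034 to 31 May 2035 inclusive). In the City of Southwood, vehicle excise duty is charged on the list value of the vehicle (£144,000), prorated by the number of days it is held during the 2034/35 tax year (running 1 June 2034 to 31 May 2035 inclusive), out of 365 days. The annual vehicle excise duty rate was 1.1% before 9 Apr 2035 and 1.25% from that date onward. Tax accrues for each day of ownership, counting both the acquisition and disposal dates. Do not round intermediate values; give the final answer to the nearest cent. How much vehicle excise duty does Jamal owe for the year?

17 Mar – 8 Apr 2035: 23 days at 1.1% → £144,000 × 1.1% × 23/365 = £99.8137
9 Apr – 31 May 2035: 53 days at 1.25% → £144,000 × 1.25% × 53/365 = £261.3699
Total = £361.1836

£361.18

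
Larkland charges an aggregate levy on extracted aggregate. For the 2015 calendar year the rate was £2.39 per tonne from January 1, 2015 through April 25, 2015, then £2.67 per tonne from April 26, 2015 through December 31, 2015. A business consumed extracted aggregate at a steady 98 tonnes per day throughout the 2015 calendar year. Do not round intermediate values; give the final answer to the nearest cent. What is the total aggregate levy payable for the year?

£92350.30

January 1 – April 25, 2015: 115 days × 98 tonnes/day = 11,270 tonnes at £2.39/tonne → £26935.30
April 26 – December 31, 2015: 250 days × 98 tonnes/day = 24,500 tonnes at £2.67/tonne → £65415.00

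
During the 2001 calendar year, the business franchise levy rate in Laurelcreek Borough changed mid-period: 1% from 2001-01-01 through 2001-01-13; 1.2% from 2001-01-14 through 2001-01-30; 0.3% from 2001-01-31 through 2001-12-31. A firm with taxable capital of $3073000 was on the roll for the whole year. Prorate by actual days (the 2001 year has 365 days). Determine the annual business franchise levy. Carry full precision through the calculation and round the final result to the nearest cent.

$11273.28

2001-01-01 to 2001-01-13: 13 days at 1% → $3073000 × 1% × 13/365 = $1094.4932
2001-01-14 to 2001-01-30: 17 days at 1.2% → $3073000 × 1.2% × 17/365 = $1717.5123
2001-01-31 to 2001-12-31: 335 days at 0.3% → $3073000 × 0.3% × 335/365 = $8461.2740
Total = $11273.2795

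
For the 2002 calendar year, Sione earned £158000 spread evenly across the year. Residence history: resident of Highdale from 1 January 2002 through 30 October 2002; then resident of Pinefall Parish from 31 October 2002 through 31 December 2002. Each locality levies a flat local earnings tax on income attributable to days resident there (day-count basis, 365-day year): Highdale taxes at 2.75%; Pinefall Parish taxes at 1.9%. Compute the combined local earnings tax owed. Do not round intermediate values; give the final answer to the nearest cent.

Highdale, 1 January – 30 October 2002: 303 days → £158000 × 2.75% × 303/365 = £3606.9452
Pinefall Parish, 31 October – 31 December 2002: 62 days → £158000 × 1.9% × 62/365 = £509.9288
Total = £4116.8740

£4116.87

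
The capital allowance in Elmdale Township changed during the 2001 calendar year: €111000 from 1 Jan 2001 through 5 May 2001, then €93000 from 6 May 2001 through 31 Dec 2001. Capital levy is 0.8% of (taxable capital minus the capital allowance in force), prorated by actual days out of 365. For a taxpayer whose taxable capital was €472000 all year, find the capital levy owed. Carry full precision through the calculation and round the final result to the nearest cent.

€2982.68

1 Jan – 5 May 2001: 125 days, exemption €111000 → (€472000 − €111000) × 0.8% × 125/365 = €989.0411
6 May – 31 Dec 2001: 240 days, exemption €93000 → (€472000 − €93000) × 0.8% × 240/365 = €1993.6438
Total = €2982.6849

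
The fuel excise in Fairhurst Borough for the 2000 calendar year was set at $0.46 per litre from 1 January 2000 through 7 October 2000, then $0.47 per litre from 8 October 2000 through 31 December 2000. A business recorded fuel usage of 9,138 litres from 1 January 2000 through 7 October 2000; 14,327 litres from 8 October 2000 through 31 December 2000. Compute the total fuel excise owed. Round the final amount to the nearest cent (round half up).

1 January – 7 October 2000: 9,138 litres at $0.46/litre → $4,203.48
8 October – 31 December 2000: 14,327 litres at $0.47/litre → $6,733.69

$10,937.17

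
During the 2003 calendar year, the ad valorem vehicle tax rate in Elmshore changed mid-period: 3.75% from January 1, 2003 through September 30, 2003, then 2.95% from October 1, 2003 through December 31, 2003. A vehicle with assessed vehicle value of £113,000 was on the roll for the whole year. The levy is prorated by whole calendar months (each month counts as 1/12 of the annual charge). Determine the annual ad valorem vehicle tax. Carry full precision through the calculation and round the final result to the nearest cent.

£4,011.50

January 1 – September 30, 2003: 9 months at 3.75% → £113,000 × 3.75% × 9/12 = £3,178.1250
October 1 – December 31, 2003: 3 months at 2.95% → £113,000 × 2.95% × 3/12 = £833.3750
Total = £4,011.5000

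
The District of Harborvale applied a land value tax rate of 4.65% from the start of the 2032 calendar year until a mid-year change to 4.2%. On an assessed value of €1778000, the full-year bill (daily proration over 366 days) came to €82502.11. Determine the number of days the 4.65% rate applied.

Let d = days at the first rate; then 366 − d days at the second rate.
€1778000 × [4.65%·d + 4.2%·(366−d)] / 366 = €82502.11
Solving gives d = 358, so the new rate took effect on 24 Dec 2032.

358 days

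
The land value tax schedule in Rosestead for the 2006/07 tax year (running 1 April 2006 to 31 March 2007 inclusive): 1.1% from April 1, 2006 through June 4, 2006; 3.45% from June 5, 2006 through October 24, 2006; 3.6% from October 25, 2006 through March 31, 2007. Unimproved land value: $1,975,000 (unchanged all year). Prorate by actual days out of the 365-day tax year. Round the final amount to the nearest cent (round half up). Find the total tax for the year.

$61,154.66

April 1 – June 4, 2006: 65 days at 1.1% → $1,975,000 × 1.1% × 65/365 = $3,868.8356
June 5 – October 24, 2006: 142 days at 3.45% → $1,975,000 × 3.45% × 142/365 = $26,508.2877
October 25, 2006 – March 31, 2007: 158 days at 3.6% → $1,975,000 × 3.6% × 158/365 = $30,777.5342
Total = $61,154.6575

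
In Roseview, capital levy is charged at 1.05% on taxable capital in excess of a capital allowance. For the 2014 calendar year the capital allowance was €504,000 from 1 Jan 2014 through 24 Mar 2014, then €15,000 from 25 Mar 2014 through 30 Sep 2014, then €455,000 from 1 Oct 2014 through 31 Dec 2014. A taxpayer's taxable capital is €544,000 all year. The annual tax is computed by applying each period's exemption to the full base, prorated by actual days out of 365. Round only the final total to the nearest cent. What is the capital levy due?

€3,222.44

1 Jan – 24 Mar 2014: 83 days, exemption €504,000 → (€544,000 − €504,000) × 1.05% × 83/365 = €95.5068
25 Mar – 30 Sep 2014: 190 days, exemption €15,000 → (€544,000 − €15,000) × 1.05% × 190/365 = €2,891.3836
1 Oct – 31 Dec 2014: 92 days, exemption €455,000 → (€544,000 − €455,000) × 1.05% × 92/365 = €235.5452
Total = €3,222.4356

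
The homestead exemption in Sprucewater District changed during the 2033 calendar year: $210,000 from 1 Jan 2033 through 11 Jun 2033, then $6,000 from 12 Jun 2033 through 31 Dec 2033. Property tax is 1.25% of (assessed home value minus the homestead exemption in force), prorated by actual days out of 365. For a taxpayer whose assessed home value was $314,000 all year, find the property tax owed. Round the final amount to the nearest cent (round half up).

$2,718.22

1 Jan – 11 Jun 2033: 162 days, exemption $210,000 → ($314,000 − $210,000) × 1.25% × 162/365 = $576.9863
12 Jun – 31 Dec 2033: 203 days, exemption $6,000 → ($314,000 − $6,000) × 1.25% × 203/365 = $2,141.2329
Total = $2,718.2192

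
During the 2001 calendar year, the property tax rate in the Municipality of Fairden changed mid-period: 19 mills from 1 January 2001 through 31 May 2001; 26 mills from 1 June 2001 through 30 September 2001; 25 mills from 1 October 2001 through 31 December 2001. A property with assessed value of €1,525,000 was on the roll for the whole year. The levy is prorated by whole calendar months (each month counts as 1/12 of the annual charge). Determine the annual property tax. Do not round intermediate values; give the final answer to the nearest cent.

1 January – 31 May 2001: 5 months at 19 mills → €1,525,000 × 1.9% × 5/12 = €12,072.9167
1 June – 30 September 2001: 4 months at 26 mills → €1,525,000 × 2.6% × 4/12 = €13,216.6667
1 October – 31 December 2001: 3 months at 25 mills → €1,525,000 × 2.5% × 3/12 = €9,531.2500
Total = €34,820.8333

€34,820.83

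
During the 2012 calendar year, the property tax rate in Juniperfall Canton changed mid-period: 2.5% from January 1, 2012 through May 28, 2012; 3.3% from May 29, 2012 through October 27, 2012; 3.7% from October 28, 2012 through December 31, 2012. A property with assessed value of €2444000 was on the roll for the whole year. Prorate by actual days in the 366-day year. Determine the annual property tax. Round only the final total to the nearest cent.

€74428.48

January 1 – May 28, 2012: 149 days at 2.5% → €2444000 × 2.5% × 149/366 = €24874.0437
May 29 – October 27, 2012: 152 days at 3.3% → €2444000 × 3.3% × 152/366 = €33494.8197
October 28 – December 31, 2012: 65 days at 3.7% → €2444000 × 3.7% × 65/366 = €16059.6175
Total = €74428.4809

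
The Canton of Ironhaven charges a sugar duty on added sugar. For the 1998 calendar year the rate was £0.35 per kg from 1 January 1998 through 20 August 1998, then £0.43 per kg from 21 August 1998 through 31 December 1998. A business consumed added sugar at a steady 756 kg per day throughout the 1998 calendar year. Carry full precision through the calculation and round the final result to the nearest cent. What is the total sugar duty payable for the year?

1 January – 20 August 1998: 232 days × 756 kg/day = 175,392 kg at £0.35/kg → £61387.20
21 August – 31 December 1998: 133 days × 756 kg/day = 100,548 kg at £0.43/kg → £43235.64

£104622.84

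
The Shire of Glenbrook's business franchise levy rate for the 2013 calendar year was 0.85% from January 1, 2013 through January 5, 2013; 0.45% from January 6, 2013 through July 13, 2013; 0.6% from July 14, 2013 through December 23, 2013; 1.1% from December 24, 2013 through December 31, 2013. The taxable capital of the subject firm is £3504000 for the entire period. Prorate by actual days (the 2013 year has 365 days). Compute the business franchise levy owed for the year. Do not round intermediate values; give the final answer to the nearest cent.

£18806.40

January 1 – January 5, 2013: 5 days at 0.85% → £3504000 × 0.85% × 5/365 = £408.0000
January 6 – July 13, 2013: 189 days at 0.45% → £3504000 × 0.45% × 189/365 = £8164.8000
July 14 – December 23, 2013: 163 days at 0.6% → £3504000 × 0.6% × 163/365 = £9388.8000
December 24 – December 31, 2013: 8 days at 1.1% → £3504000 × 1.1% × 8/365 = £844.8000
Total = £18806.4000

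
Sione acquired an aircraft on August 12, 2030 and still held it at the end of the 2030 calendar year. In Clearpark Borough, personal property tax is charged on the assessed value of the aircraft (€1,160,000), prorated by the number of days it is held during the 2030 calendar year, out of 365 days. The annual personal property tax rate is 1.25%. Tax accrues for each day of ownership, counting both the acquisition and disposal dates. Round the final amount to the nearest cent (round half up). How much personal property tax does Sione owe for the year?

€5,641.10

Days held (August 12 – December 31, 2030): 142 out of 365
Tax = €1,160,000 × 1.25% × 142/365 = €5,641.0959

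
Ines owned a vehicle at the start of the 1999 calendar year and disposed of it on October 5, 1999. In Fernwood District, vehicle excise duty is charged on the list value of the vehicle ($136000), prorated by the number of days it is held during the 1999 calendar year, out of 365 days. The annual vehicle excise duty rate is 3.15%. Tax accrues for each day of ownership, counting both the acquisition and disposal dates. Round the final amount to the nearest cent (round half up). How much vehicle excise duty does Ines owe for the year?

Days held (January 1 – October 5, 1999): 278 out of 365
Tax = $136000 × 3.15% × 278/365 = $3262.8822

$3262.88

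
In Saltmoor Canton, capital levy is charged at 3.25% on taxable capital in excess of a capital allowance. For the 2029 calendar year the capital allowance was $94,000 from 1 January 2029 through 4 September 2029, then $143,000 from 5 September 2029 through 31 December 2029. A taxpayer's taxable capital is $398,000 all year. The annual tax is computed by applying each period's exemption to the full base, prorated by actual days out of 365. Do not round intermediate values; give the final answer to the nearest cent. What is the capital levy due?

1 January – 4 September 2029: 247 days, exemption $94,000 → ($398,000 − $94,000) × 3.25% × 247/365 = $6,685.9178
5 September – 31 December 2029: 118 days, exemption $143,000 → ($398,000 − $143,000) × 3.25% × 118/365 = $2,679.2466
Total = $9,365.1644

$9,365.16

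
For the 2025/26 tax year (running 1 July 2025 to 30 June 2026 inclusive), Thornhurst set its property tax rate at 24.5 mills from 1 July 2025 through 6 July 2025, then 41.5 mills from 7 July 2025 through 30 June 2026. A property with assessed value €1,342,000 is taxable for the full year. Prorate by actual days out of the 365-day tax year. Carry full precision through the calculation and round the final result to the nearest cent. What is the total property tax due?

1 July – 6 July 2025: 6 days at 24.5 mills → €1,342,000 × 2.45% × 6/365 = €540.4767
7 July 2025 – 30 June 2026: 359 days at 41.5 mills → €1,342,000 × 4.15% × 359/365 = €54,777.4986
Total = €55,317.9753

€55,317.98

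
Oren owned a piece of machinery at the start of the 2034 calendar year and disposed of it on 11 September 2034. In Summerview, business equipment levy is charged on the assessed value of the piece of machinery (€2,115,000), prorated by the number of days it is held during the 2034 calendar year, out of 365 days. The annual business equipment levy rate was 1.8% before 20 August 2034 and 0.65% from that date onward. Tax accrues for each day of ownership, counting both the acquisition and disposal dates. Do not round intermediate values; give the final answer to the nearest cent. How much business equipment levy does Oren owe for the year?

1 January – 19 August 2034: 231 days at 1.8% → €2,115,000 × 1.8% × 231/365 = €24,093.6164
20 August – 11 September 2034: 23 days at 0.65% → €2,115,000 × 0.65% × 23/365 = €866.2808
Total = €24,959.8973

€24,959.90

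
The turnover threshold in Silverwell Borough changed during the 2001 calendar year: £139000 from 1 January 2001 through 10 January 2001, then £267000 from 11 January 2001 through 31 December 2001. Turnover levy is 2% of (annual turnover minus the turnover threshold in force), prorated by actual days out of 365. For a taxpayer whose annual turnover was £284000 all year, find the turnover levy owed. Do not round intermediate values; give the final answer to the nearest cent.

1 January – 10 January 2001: 10 days, exemption £139000 → (£284000 − £139000) × 2% × 10/365 = £79.4521
11 January – 31 December 2001: 355 days, exemption £267000 → (£284000 − £267000) × 2% × 355/365 = £330.6849
Total = £410.1370

£410.14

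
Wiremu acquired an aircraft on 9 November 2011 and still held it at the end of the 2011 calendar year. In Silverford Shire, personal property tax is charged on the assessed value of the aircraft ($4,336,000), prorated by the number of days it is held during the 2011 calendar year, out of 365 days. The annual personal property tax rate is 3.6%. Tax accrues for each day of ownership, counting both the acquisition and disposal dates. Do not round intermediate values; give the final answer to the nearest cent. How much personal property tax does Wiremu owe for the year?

$22,665.99

Days held (9 November – 31 December 2011): 53 out of 365
Tax = $4,336,000 × 3.6% × 53/365 = $22,665.9945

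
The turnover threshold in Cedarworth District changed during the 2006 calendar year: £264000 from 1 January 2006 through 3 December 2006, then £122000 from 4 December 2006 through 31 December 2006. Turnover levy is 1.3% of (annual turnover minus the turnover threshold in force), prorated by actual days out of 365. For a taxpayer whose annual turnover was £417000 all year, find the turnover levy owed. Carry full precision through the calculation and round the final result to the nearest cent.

1 January – 3 December 2006: 337 days, exemption £264000 → (£417000 − £264000) × 1.3% × 337/365 = £1836.4192
4 December – 31 December 2006: 28 days, exemption £122000 → (£417000 − £122000) × 1.3% × 28/365 = £294.1918
Total = £2130.6110

£2130.61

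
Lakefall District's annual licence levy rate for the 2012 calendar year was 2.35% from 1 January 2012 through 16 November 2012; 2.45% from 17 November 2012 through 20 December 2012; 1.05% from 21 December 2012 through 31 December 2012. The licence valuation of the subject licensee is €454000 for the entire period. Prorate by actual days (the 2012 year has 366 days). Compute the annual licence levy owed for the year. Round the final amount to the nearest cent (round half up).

1 January – 16 November 2012: 321 days at 2.35% → €454000 × 2.35% × 321/366 = €9357.2377
17 November – 20 December 2012: 34 days at 2.45% → €454000 × 2.45% × 34/366 = €1033.2842
21 December – 31 December 2012: 11 days at 1.05% → €454000 × 1.05% × 11/366 = €143.2705
Total = €10533.7923

€10533.79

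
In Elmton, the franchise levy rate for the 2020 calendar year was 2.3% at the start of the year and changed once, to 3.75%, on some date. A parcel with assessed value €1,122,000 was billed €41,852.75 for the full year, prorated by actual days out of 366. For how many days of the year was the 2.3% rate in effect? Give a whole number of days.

Let d = days at the first rate; then 366 − d days at the second rate.
€1,122,000 × [2.3%·d + 3.75%·(366−d)] / 366 = €41,852.75
Solving gives d = 5, so the new rate took effect on 6 Jan 2020.

5 days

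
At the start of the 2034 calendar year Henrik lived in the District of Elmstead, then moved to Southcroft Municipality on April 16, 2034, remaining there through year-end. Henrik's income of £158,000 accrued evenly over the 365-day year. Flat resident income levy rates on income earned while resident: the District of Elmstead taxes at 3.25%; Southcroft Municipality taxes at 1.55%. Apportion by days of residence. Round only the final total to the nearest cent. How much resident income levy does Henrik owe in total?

£3,221.68

The District of Elmstead, January 1 – April 15, 2034: 105 days → £158,000 × 3.25% × 105/365 = £1,477.1918
Southcroft Municipality, April 16 – December 31, 2034: 260 days → £158,000 × 1.55% × 260/365 = £1,744.4932
Total = £3,221.6849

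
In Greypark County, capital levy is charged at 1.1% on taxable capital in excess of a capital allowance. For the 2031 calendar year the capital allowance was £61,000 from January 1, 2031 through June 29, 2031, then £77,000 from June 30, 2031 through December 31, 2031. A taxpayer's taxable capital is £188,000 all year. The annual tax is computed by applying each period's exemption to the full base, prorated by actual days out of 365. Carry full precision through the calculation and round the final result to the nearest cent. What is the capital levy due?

January 1 – June 29, 2031: 180 days, exemption £61,000 → (£188,000 − £61,000) × 1.1% × 180/365 = £688.9315
June 30 – December 31, 2031: 185 days, exemption £77,000 → (£188,000 − £77,000) × 1.1% × 185/365 = £618.8630
Total = £1,307.7945

£1,307.79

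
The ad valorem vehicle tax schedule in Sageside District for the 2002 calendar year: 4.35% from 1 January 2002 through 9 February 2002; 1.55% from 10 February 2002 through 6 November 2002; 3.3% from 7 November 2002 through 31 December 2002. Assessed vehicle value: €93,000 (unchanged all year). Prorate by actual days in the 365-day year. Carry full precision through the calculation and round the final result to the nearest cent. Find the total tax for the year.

1 January – 9 February 2002: 40 days at 4.35% → €93,000 × 4.35% × 40/365 = €443.3425
10 February – 6 November 2002: 270 days at 1.55% → €93,000 × 1.55% × 270/365 = €1,066.3151
7 November – 31 December 2002: 55 days at 3.3% → €93,000 × 3.3% × 55/365 = €462.4521
Total = €1,972.1096

€1,972.11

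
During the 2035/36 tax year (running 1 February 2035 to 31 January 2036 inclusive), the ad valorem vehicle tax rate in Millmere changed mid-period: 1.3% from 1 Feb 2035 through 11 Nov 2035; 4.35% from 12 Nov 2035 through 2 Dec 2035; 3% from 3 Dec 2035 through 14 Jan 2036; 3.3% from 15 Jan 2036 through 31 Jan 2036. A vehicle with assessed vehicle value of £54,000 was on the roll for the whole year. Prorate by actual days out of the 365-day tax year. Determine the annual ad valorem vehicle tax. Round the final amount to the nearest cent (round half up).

£955.21

1 Feb – 11 Nov 2035: 284 days at 1.3% → £54,000 × 1.3% × 284/365 = £546.2137
12 Nov – 2 Dec 2035: 21 days at 4.35% → £54,000 × 4.35% × 21/365 = £135.1479
3 Dec 2035 – 14 Jan 2036: 43 days at 3% → £54,000 × 3% × 43/365 = £190.8493
15 Jan – 31 Jan 2036: 17 days at 3.3% → £54,000 × 3.3% × 17/365 = £82.9973
Total = £955.2082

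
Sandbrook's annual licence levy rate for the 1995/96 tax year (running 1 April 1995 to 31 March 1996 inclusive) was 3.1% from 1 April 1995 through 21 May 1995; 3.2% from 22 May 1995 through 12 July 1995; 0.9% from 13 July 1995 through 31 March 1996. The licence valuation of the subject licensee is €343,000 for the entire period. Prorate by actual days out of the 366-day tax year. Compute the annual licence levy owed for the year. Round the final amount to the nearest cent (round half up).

€5,259.33

1 April – 21 May 1995: 51 days at 3.1% → €343,000 × 3.1% × 51/366 = €1,481.6475
22 May – 12 July 1995: 52 days at 3.2% → €343,000 × 3.2% × 52/366 = €1,559.4317
13 July 1995 – 31 March 1996: 263 days at 0.9% → €343,000 × 0.9% × 263/366 = €2,218.2541
Total = €5,259.3333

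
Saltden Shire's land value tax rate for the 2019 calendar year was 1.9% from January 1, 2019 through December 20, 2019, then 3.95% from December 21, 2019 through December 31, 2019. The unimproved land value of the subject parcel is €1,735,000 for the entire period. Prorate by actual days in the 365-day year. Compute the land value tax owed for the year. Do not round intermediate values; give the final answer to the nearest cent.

€34,036.90

January 1 – December 20, 2019: 354 days at 1.9% → €1,735,000 × 1.9% × 354/365 = €31,971.5342
December 21 – December 31, 2019: 11 days at 3.95% → €1,735,000 × 3.95% × 11/365 = €2,065.3630
Total = €34,036.8973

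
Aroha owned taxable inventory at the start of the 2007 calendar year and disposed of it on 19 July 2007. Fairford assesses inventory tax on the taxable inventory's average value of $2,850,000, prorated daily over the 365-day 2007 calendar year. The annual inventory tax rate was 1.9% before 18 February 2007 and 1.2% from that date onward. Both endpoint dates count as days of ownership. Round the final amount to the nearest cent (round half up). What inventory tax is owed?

1 January – 17 February 2007: 48 days at 1.9% → $2,850,000 × 1.9% × 48/365 = $7,121.0959
18 February – 19 July 2007: 152 days at 1.2% → $2,850,000 × 1.2% × 152/365 = $14,242.1918
Total = $21,363.2877

$21,363.29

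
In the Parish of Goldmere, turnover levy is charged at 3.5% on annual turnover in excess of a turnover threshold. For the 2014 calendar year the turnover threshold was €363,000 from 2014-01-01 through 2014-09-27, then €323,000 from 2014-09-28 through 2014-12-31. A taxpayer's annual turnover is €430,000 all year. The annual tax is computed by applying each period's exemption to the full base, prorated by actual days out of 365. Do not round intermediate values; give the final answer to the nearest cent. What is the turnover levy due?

2014-01-01 to 2014-09-27: 270 days, exemption €363,000 → (€430,000 − €363,000) × 3.5% × 270/365 = €1,734.6575
2014-09-28 to 2014-12-31: 95 days, exemption €323,000 → (€430,000 − €323,000) × 3.5% × 95/365 = €974.7260
Total = €2,709.3836

€2,709.38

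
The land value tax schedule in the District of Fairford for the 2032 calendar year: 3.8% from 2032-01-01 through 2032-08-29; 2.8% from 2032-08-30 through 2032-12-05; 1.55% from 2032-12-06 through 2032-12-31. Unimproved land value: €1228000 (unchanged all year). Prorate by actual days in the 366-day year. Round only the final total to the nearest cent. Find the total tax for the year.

2032-01-01 to 2032-08-29: 242 days at 3.8% → €1228000 × 3.8% × 242/366 = €30854.3388
2032-08-30 to 2032-12-05: 98 days at 2.8% → €1228000 × 2.8% × 98/366 = €9206.6448
2032-12-06 to 2032-12-31: 26 days at 1.55% → €1228000 × 1.55% × 26/366 = €1352.1421
Total = €41413.1257

€41413.13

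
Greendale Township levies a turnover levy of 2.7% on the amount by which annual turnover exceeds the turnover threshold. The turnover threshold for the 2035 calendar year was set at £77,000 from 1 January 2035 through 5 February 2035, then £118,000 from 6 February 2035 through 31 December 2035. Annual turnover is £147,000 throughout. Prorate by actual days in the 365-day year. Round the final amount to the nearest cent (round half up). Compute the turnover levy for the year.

1 January – 5 February 2035: 36 days, exemption £77,000 → (£147,000 − £77,000) × 2.7% × 36/365 = £186.4110
6 February – 31 December 2035: 329 days, exemption £118,000 → (£147,000 − £118,000) × 2.7% × 329/365 = £705.7726
Total = £892.1836

£892.18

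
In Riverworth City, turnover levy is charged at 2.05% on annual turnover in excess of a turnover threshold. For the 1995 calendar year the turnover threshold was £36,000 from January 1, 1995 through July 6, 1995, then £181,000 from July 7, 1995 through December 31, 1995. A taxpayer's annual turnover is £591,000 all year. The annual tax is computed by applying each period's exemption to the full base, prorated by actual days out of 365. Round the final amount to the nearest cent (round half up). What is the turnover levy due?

January 1 – July 6, 1995: 187 days, exemption £36,000 → (£591,000 − £36,000) × 2.05% × 187/365 = £5,829.0205
July 7 – December 31, 1995: 178 days, exemption £181,000 → (£591,000 − £181,000) × 2.05% × 178/365 = £4,098.8767
Total = £9,927.8973

£9,927.90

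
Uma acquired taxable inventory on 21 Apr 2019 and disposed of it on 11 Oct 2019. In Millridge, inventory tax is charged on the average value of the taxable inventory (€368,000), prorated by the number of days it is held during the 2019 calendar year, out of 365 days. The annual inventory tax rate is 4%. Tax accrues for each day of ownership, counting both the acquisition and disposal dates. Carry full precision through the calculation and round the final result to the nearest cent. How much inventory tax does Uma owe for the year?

Days held (21 Apr – 11 Oct 2019): 174 out of 365
Tax = €368,000 × 4% × 174/365 = €7,017.2055

€7,017.21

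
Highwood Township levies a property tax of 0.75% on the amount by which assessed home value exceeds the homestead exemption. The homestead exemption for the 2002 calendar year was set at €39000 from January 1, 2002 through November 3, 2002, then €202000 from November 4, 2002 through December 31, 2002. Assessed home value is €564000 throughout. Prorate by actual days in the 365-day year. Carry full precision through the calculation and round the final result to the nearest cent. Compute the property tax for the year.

January 1 – November 3, 2002: 307 days, exemption €39000 → (€564000 − €39000) × 0.75% × 307/365 = €3311.8151
November 4 – December 31, 2002: 58 days, exemption €202000 → (€564000 − €202000) × 0.75% × 58/365 = €431.4247
Total = €3743.2397

€3743.24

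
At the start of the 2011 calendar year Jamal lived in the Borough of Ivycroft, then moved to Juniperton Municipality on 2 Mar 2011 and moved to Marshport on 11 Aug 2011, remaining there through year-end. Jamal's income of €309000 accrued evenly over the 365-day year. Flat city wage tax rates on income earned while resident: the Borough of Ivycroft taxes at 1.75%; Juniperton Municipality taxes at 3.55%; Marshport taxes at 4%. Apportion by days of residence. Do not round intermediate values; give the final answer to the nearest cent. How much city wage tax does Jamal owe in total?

The Borough of Ivycroft, 1 Jan – 1 Mar 2011: 60 days → €309000 × 1.75% × 60/365 = €888.9041
Juniperton Municipality, 2 Mar – 10 Aug 2011: 162 days → €309000 × 3.55% × 162/365 = €4868.6548
Marshport, 11 Aug – 31 Dec 2011: 143 days → €309000 × 4% × 143/365 = €4842.4110
Total = €10599.9699

€10599.97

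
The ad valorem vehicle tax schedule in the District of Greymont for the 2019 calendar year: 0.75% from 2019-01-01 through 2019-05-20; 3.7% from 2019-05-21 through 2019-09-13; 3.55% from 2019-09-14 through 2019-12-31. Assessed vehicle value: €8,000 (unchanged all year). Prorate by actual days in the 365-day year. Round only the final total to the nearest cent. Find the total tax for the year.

€201.90

2019-01-01 to 2019-05-20: 140 days at 0.75% → €8,000 × 0.75% × 140/365 = €23.0137
2019-05-21 to 2019-09-13: 116 days at 3.7% → €8,000 × 3.7% × 116/365 = €94.0712
2019-09-14 to 2019-12-31: 109 days at 3.55% → €8,000 × 3.55% × 109/365 = €84.8110
Total = €201.8959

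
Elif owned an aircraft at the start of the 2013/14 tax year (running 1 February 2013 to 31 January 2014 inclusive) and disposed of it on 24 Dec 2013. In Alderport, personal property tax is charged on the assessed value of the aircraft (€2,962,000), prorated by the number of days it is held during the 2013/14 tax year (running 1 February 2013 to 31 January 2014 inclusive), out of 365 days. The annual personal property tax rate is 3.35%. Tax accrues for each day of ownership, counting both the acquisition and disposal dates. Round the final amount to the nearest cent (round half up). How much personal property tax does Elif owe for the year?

€88,896.52

Days held (1 Feb – 24 Dec 2013): 327 out of 365
Tax = €2,962,000 × 3.35% × 327/365 = €88,896.5178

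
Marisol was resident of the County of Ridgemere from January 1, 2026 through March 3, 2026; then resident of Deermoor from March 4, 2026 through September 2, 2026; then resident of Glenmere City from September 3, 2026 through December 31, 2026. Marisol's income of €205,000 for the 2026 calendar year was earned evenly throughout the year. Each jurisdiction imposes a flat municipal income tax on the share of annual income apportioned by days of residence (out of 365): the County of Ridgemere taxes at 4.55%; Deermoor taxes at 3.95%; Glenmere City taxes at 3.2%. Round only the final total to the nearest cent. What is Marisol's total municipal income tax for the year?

€7,800.95

The County of Ridgemere, January 1 – March 3, 2026: 62 days → €205,000 × 4.55% × 62/365 = €1,584.3973
Deermoor, March 4 – September 2, 2026: 183 days → €205,000 × 3.95% × 183/365 = €4,059.8425
Glenmere City, September 3 – December 31, 2026: 120 days → €205,000 × 3.2% × 120/365 = €2,156.7123
Total = €7,800.9521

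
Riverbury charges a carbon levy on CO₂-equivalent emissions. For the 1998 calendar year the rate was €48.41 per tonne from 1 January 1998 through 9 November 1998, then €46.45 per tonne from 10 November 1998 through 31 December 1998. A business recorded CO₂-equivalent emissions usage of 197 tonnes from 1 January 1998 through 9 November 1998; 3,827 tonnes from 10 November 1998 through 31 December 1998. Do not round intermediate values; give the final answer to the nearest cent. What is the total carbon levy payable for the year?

€187,300.92

1 January – 9 November 1998: 197 tonnes at €48.41/tonne → €9,536.77
10 November – 31 December 1998: 3,827 tonnes at €46.45/tonne → €177,764.15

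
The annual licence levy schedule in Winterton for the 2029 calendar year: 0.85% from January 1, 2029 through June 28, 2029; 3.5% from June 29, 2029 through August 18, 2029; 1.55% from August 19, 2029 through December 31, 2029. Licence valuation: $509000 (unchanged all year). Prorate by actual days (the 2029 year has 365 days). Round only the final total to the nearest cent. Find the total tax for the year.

January 1 – June 28, 2029: 179 days at 0.85% → $509000 × 0.85% × 179/365 = $2121.7630
June 29 – August 18, 2029: 51 days at 3.5% → $509000 × 3.5% × 51/365 = $2489.2192
August 19 – December 31, 2029: 135 days at 1.55% → $509000 × 1.55% × 135/365 = $2918.0342
Total = $7529.0164

$7529.02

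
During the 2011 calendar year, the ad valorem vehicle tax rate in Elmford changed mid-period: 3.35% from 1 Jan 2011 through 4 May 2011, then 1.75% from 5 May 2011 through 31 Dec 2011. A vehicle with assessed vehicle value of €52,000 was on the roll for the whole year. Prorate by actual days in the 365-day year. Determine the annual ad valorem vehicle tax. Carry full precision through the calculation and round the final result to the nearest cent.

1 Jan – 4 May 2011: 124 days at 3.35% → €52,000 × 3.35% × 124/365 = €591.8027
5 May – 31 Dec 2011: 241 days at 1.75% → €52,000 × 1.75% × 241/365 = €600.8493
Total = €1,192.6521

€1,192.65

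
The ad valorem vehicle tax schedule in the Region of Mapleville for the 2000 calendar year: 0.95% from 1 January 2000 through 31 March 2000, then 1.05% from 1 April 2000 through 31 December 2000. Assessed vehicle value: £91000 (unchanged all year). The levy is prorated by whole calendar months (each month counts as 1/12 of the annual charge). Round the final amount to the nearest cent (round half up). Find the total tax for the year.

1 January – 31 March 2000: 3 months at 0.95% → £91000 × 0.95% × 3/12 = £216.1250
1 April – 31 December 2000: 9 months at 1.05% → £91000 × 1.05% × 9/12 = £716.6250
Total = £932.7500

£932.75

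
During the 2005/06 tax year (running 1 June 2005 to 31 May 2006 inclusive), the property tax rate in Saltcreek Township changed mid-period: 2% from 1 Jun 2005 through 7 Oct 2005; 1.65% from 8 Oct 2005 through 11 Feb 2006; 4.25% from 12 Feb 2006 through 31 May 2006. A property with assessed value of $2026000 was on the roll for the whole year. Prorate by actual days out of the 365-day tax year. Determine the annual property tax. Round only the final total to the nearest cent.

$51665.78

1 Jun – 7 Oct 2005: 129 days at 2% → $2026000 × 2% × 129/365 = $14320.7671
8 Oct 2005 – 11 Feb 2006: 127 days at 1.65% → $2026000 × 1.65% × 127/365 = $11631.4603
12 Feb – 31 May 2006: 109 days at 4.25% → $2026000 × 4.25% × 109/365 = $25713.5479
Total = $51665.7753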